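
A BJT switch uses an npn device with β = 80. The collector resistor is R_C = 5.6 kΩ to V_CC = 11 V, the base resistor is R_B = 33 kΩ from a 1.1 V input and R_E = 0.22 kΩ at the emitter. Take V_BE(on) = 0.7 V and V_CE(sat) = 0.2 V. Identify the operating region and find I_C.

Assume active. Base-emitter loop: I_B = (V_BB − V_BE)/(R_B + (β+1)R_E) = (1.1 − 0.7)/(33 + 81×0.22) = 0.00787 mA.
I_C = β·I_B = 80×0.00787 = 0.63 mA.
V_CE = V_CC − I_C·R_C − I_E·R_E = 11 − 0.63×5.6 − 0.638×0.22 = 7.33 V > V_CE(sat), so the active-region assumption holds.

active; I_C ≈ 0.63 mA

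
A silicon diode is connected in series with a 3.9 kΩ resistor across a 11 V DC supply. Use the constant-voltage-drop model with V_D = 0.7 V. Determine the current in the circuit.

KVL around the loop: 11 = V_D + I·R = 0.7 + I × 3.9 kΩ.
So I = (11 − 0.7) / 3.9 kΩ = 10.3 / 3.9 = 2.64 mA.

I ≈ 2.6 mA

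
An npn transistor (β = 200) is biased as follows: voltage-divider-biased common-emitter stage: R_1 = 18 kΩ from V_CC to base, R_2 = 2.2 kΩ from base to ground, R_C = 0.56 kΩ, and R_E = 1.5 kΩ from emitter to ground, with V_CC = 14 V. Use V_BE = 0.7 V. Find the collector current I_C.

Thevenize the base divider: V_Th = V_CC·R_2/(R_1+R_2) = 14×2.2/20.2 = 1.52 V, R_Th = R_1‖R_2 = 1.96 kΩ.
Base-emitter loop: V_Th = I_B·R_Th + V_BE + (β+1)I_B·R_E, so I_B = (1.52 − 0.7) / (1.96 + 201×1.5) = 0.00272 mA.
I_C = β·I_B = 200×0.00272 = 0.544 mA, and I_E = (β+1)I_B = 0.546 mA.
V_CE = V_CC − I_C·R_C − I_E·R_E = 14 − 0.544×0.56 − 0.546×1.5 = 12.9 V.
V_CE = 12.9 V > 0.2 V confirms active-region operation.

I_C ≈ 0.54 mA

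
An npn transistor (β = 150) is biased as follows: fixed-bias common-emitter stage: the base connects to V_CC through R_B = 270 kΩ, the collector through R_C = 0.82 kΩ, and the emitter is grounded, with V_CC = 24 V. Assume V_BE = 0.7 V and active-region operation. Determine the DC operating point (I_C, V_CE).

Base loop: V_CC = I_B·R_B + V_BE, so I_B = (24 − 0.7)/270 kΩ = 0.0863 mA.
In the active region I_C = β·I_B = 150 × 0.0863 = 12.9 mA.
Collector loop: V_CE = V_CC − I_C·R_C = 24 − 12.9×0.82 = 13.4 V.
Since V_CE = 13.4 V > V_CE(sat) ≈ 0.2 V, the transistor is in the active region as assumed.

I_C ≈ 13 mA, V_CE ≈ 13 V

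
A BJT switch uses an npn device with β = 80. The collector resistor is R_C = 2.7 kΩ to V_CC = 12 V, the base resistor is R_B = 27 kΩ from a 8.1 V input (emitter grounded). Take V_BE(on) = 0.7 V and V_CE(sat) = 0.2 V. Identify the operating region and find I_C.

Assume active: I_B = (8.1 − 0.7)/27 = 0.274 mA, giving I_C = β·I_B = 21.9 mA.
But then V_CE = 12 − 21.9×2.7 = -47.2 V < V_CE(sat) = 0.2 V — impossible in the active region.
So the transistor is saturated. With V_CE = 0.2 V, I_C = (V_CC − 0.2)/R_C = 11.8/2.7 = 4.37 mA.
Check: β·I_B = 21.9 mA > I_C = 4.37 mA, confirming saturation.

saturation; I_C ≈ 4.4 mA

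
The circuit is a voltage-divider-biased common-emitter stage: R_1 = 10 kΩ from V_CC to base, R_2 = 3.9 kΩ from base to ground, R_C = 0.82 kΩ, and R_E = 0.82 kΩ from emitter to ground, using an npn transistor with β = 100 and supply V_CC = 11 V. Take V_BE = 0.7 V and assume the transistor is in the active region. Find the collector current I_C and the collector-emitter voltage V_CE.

Thevenize the base divider: V_Th = V_CC·R_2/(R_1+R_2) = 11×3.9/13.9 = 3.09 V, R_Th = R_1‖R_2 = 2.81 kΩ.
Base-emitter loop: V_Th = I_B·R_Th + V_BE + (β+1)I_B·R_E, so I_B = (3.09 − 0.7) / (2.81 + 101×0.82) = 0.0279 mA.
I_C = β·I_B = 100×0.0279 = 2.79 mA, and I_E = (β+1)I_B = 2.81 mA.
V_CE = V_CC − I_C·R_C − I_E·R_E = 11 − 2.79×0.82 − 2.81×0.82 = 6.41 V.
V_CE = 6.41 V > 0.2 V confirms active-region operation.

I_C ≈ 2.8 mA, V_CE ≈ 6.4 V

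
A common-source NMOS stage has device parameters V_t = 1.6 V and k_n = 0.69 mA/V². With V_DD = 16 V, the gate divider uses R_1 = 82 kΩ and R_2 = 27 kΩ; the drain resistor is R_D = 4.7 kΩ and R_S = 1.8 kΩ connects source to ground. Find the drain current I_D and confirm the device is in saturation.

V_G = V_DD·R_2/(R_1+R_2) = 16×27/109 = 3.96 V.
Assume saturation: I_D = (k_n/2)(V_GS − V_t)² with V_GS = V_G − I_D·R_S = 3.96 − 1.8·I_D.
Substituting gives 1.12·I_D² − 3.94·I_D + 1.93 = 0, with roots I_D = 0.588 or 2.93 mA.
The root I_D = 2.93 mA gives V_GS = -1.32 V ≤ V_t, so take I_D = 0.588 mA.
Then V_GS = 2.91 V and V_DS = V_DD − I_D(R_D+R_S) = 16 − 0.588×6.5 = 12.2 V.
Saturation requires V_DS ≥ V_GS − V_t = 1.31 V; 12.2 ≥ 1.31 ✓.

I_D ≈ 0.59 mA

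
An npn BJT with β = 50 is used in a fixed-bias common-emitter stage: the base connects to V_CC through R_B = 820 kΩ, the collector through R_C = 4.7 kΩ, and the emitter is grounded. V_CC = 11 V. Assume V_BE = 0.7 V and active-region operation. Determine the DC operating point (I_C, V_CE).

I_C ≈ 0.63 mA, V_CE ≈ 8 V

Base loop: V_CC = I_B·R_B + V_BE, so I_B = (11 − 0.7)/820 kΩ = 0.0126 mA.
In the active region I_C = β·I_B = 50 × 0.0126 = 0.628 mA.
Collector loop: V_CE = V_CC − I_C·R_C = 11 − 0.628×4.7 = 8.05 V.
Since V_CE = 8.05 V > V_CE(sat) ≈ 0.2 V, the transistor is in the active region as assumed.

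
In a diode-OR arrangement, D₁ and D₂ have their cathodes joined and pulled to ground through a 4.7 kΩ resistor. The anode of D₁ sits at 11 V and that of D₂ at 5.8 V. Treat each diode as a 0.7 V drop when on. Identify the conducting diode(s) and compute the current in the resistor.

Assume both conduct. Then node N would need to be at both 11−0.7 = 10.3 V and 5.8−0.7 = 5.1 V, which is impossible.
Assume only D₁ conducts: V_N = 11 − 0.7 = 10.3 V, so I_R = 10.3/4.7 = 2.19 mA.
Check D₂: its anode-to-cathode voltage is 5.8 − 10.3 = -4.5 V < 0.7 V, so it is off. The assumption is consistent.

Only D₁ conducts; I_R ≈ 2.2 mA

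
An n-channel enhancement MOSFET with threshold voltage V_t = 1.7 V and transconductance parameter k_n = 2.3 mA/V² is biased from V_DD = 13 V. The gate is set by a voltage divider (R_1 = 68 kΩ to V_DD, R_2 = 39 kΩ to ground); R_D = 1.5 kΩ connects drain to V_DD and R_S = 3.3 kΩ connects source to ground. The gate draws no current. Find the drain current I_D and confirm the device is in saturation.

V_G = V_DD·R_2/(R_1+R_2) = 13×39/107 = 4.74 V.
Assume saturation: I_D = (k_n/2)(V_GS − V_t)² with V_GS = V_G − I_D·R_S = 4.74 − 3.3·I_D.
Substituting gives 12.5·I_D² − 24.1·I_D + 10.6 = 0, with roots I_D = 0.687 or 1.23 mA.
The root I_D = 1.23 mA gives V_GS = 0.664 V ≤ V_t, so take I_D = 0.687 mA.
Then V_GS = 2.47 V and V_DS = V_DD − I_D(R_D+R_S) = 13 − 0.687×4.8 = 9.7 V.
Saturation requires V_DS ≥ V_GS − V_t = 0.773 V; 9.7 ≥ 0.773 ✓.

I_D ≈ 0.69 mA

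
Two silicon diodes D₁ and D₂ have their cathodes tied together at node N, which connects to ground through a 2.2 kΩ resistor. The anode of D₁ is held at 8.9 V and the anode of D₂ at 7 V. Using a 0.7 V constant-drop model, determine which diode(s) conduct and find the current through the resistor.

Assume both conduct. Then node N would need to be at both 8.9−0.7 = 8.2 V and 7−0.7 = 6.3 V, which is impossible.
Assume only D₁ conducts: V_N = 8.9 − 0.7 = 8.2 V, so I_R = 8.2/2.2 = 3.73 mA.
Check D₂: its anode-to-cathode voltage is 7 − 8.2 = -1.2 V < 0.7 V, so it is off. The assumption is consistent.

Only D₁ conducts; I_R ≈ 3.7 mA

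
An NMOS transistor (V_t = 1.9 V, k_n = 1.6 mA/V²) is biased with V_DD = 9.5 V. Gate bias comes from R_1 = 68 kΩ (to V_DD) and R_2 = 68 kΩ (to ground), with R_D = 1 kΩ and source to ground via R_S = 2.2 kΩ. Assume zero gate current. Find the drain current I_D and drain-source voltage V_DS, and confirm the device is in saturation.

I_D ≈ 0.83 mA, V_DS ≈ 6.8 V

V_G = V_DD·R_2/(R_1+R_2) = 9.5×68/136 = 4.75 V.
Assume saturation: I_D = (k_n/2)(V_GS − V_t)² with V_GS = V_G − I_D·R_S = 4.75 − 2.2·I_D.
Substituting gives 3.87·I_D² − 11·I_D + 6.5 = 0, with roots I_D = 0.832 or 2.02 mA.
The root I_D = 2.02 mA gives V_GS = 0.312 V ≤ V_t, so take I_D = 0.832 mA.
Then V_GS = 2.92 V and V_DS = V_DD − I_D(R_D+R_S) = 9.5 − 0.832×3.2 = 6.84 V.
Saturation requires V_DS ≥ V_GS − V_t = 1.02 V; 6.84 ≥ 1.02 ✓.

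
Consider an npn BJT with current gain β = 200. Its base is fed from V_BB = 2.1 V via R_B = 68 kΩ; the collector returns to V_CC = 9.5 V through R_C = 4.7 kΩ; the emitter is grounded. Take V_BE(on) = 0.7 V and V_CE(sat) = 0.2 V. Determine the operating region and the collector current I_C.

Assume active: I_B = (2.1 − 0.7)/68 = 0.0206 mA, giving I_C = β·I_B = 4.12 mA.
But then V_CE = 9.5 − 4.12×4.7 = -9.85 V < V_CE(sat) = 0.2 V — impossible in the active region.
So the transistor is saturated. With V_CE = 0.2 V, I_C = (V_CC − 0.2)/R_C = 9.3/4.7 = 1.98 mA.
Check: β·I_B = 4.12 mA > I_C = 1.98 mA, confirming saturation.

saturation; I_C ≈ 2 mA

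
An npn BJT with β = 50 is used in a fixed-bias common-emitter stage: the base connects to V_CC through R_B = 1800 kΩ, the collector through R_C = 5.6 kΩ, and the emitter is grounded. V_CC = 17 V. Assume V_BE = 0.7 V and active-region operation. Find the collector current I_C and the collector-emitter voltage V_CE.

Base loop: V_CC = I_B·R_B + V_BE, so I_B = (17 − 0.7)/1800 kΩ = 0.00906 mA.
In the active region I_C = β·I_B = 50 × 0.00906 = 0.453 mA.
Collector loop: V_CE = V_CC − I_C·R_C = 17 − 0.453×5.6 = 14.5 V.
Since V_CE = 14.5 V > V_CE(sat) ≈ 0.2 V, the transistor is in the active region as assumed.

I_C ≈ 0.45 mA, V_CE ≈ 14 V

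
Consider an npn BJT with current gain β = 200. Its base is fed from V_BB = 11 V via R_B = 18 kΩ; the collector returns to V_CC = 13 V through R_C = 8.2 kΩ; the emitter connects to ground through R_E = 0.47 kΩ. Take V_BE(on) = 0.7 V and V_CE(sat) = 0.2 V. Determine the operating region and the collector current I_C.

Assume active: I_B = (11 − 0.7)/(18 + 201×0.47) = 0.0916 mA, I_C = β·I_B = 18.3 mA.
Then V_CE = 13 − 18.3×8.2 − 18.4×0.47 = -146 V < 0.2 V — the active assumption fails.
Re-solve with V_CE = 0.2 V. KCL at the emitter: V_E/R_E = (V_BB−0.7−V_E)/R_B + (V_CC−0.2−V_E)/R_C, giving V_E = 0.925 V.
I_C = (V_CC − 0.2 − V_E)/R_C = (12.8 − 0.925)/8.2 = 1.45 mA.
Check: I_B = (10.3 − 0.925)/18 = 0.521 mA, and β·I_B = 104 mA > I_C, confirming saturation.

saturation; I_C ≈ 1.4 mA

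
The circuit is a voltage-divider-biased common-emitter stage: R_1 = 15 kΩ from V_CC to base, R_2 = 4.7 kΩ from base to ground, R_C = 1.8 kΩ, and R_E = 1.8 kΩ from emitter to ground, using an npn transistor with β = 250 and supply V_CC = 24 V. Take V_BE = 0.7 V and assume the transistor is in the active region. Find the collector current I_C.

Thevenize the base divider: V_Th = V_CC·R_2/(R_1+R_2) = 24×4.7/19.7 = 5.73 V, R_Th = R_1‖R_2 = 3.58 kΩ.
Base-emitter loop: V_Th = I_B·R_Th + V_BE + (β+1)I_B·R_E, so I_B = (5.73 − 0.7) / (3.58 + 251×1.8) = 0.011 mA.
I_C = β·I_B = 250×0.011 = 2.76 mA, and I_E = (β+1)I_B = 2.77 mA.
V_CE = V_CC − I_C·R_C − I_E·R_E = 24 − 2.76×1.8 − 2.77×1.8 = 14 V.
V_CE = 14 V > 0.2 V confirms active-region operation.

I_C ≈ 2.8 mA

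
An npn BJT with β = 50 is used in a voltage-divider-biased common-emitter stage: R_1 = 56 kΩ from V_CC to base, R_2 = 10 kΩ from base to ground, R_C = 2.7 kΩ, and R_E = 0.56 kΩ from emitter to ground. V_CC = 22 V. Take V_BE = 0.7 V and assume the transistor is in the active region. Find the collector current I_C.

Thevenize the base divider: V_Th = V_CC·R_2/(R_1+R_2) = 22×10/66 = 3.33 V, R_Th = R_1‖R_2 = 8.48 kΩ.
Base-emitter loop: V_Th = I_B·R_Th + V_BE + (β+1)I_B·R_E, so I_B = (3.33 − 0.7) / (8.48 + 51×0.56) = 0.0711 mA.
I_C = β·I_B = 50×0.0711 = 3.55 mA, and I_E = (β+1)I_B = 3.63 mA.
V_CE = V_CC − I_C·R_C − I_E·R_E = 22 − 3.55×2.7 − 3.63×0.56 = 10.4 V.
V_CE = 10.4 V > 0.2 V confirms active-region operation.

I_C ≈ 3.6 mA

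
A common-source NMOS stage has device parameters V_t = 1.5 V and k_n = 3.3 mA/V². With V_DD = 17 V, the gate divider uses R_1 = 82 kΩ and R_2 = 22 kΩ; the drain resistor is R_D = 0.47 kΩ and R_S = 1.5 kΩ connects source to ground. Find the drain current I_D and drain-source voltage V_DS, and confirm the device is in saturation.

V_G = V_DD·R_2/(R_1+R_2) = 17×22/104 = 3.6 V.
Assume saturation: I_D = (k_n/2)(V_GS − V_t)² with V_GS = V_G − I_D·R_S = 3.6 − 1.5·I_D.
Substituting gives 3.71·I_D² − 11.4·I_D + 7.25 = 0, with roots I_D = 0.904 or 2.16 mA.
The root I_D = 2.16 mA gives V_GS = 0.356 V ≤ V_t, so take I_D = 0.904 mA.
Then V_GS = 2.24 V and V_DS = V_DD − I_D(R_D+R_S) = 17 − 0.904×1.97 = 15.2 V.
Saturation requires V_DS ≥ V_GS − V_t = 0.74 V; 15.2 ≥ 0.74 ✓.

I_D ≈ 0.9 mA, V_DS ≈ 15 V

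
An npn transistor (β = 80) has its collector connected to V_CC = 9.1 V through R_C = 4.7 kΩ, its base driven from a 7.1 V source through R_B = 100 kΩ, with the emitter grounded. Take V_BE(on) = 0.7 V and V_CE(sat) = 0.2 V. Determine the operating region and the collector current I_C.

saturation; I_C ≈ 1.9 mA

Assume active: I_B = (7.1 − 0.7)/100 = 0.064 mA, giving I_C = β·I_B = 5.12 mA.
But then V_CE = 9.1 − 5.12×4.7 = -15 V < V_CE(sat) = 0.2 V — impossible in the active region.
So the transistor is saturated. With V_CE = 0.2 V, I_C = (V_CC − 0.2)/R_C = 8.9/4.7 = 1.89 mA.
Check: β·I_B = 5.12 mA > I_C = 1.89 mA, confirming saturation.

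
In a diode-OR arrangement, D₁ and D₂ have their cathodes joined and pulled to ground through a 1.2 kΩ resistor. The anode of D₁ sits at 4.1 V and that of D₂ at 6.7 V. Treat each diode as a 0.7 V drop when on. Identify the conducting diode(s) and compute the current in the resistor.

Assume both conduct. Then node N would need to be at both 4.1−0.7 = 3.4 V and 6.7−0.7 = 6 V, which is impossible.
Assume only D₂ conducts: V_N = 6.7 − 0.7 = 6 V, so I_R = 6/1.2 = 5 mA.
Check D₁: its anode-to-cathode voltage is 4.1 − 6 = -1.9 V < 0.7 V, so it is off. The assumption is consistent.

Only D₂ conducts; I_R ≈ 5 mA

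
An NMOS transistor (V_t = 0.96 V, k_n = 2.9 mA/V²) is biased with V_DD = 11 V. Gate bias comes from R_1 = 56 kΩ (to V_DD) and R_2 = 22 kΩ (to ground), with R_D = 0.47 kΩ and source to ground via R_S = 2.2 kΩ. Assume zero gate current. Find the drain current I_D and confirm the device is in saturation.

I_D ≈ 0.67 mA

V_G = V_DD·R_2/(R_1+R_2) = 11×22/78 = 3.1 V.
Assume saturation: I_D = (k_n/2)(V_GS − V_t)² with V_GS = V_G − I_D·R_S = 3.1 − 2.2·I_D.
Substituting gives 7.02·I_D² − 14.7·I_D + 6.66 = 0, with roots I_D = 0.666 or 1.42 mA.
The root I_D = 1.42 mA gives V_GS = -0.0311 V ≤ V_t, so take I_D = 0.666 mA.
Then V_GS = 1.64 V and V_DS = V_DD − I_D(R_D+R_S) = 11 − 0.666×2.67 = 9.22 V.
Saturation requires V_DS ≥ V_GS − V_t = 0.678 V; 9.22 ≥ 0.678 ✓.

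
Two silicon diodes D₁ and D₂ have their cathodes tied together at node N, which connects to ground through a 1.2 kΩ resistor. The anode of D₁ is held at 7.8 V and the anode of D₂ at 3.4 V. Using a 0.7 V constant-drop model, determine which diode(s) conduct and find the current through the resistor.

Only D₁ conducts; I_R ≈ 5.9 mA

Assume both conduct. Then node N would need to be at both 7.8−0.7 = 7.1 V and 3.4−0.7 = 2.7 V, which is impossible.
Assume only D₁ conducts: V_N = 7.8 − 0.7 = 7.1 V, so I_R = 7.1/1.2 = 5.92 mA.
Check D₂: its anode-to-cathode voltage is 3.4 − 7.1 = -3.7 V < 0.7 V, so it is off. The assumption is consistent.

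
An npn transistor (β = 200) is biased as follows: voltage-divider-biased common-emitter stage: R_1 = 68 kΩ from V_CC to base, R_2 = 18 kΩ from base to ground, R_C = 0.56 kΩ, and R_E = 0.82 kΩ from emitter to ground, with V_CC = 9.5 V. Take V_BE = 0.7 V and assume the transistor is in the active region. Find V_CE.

Thevenize the base divider: V_Th = V_CC·R_2/(R_1+R_2) = 9.5×18/86 = 1.99 V, R_Th = R_1‖R_2 = 14.2 kΩ.
Base-emitter loop: V_Th = I_B·R_Th + V_BE + (β+1)I_B·R_E, so I_B = (1.99 − 0.7) / (14.2 + 201×0.82) = 0.0072 mA.
I_C = β·I_B = 200×0.0072 = 1.44 mA, and I_E = (β+1)I_B = 1.45 mA.
V_CE = V_CC − I_C·R_C − I_E·R_E = 9.5 − 1.44×0.56 − 1.45×0.82 = 7.51 V.
V_CE = 7.51 V > 0.2 V confirms active-region operation.

V_CE ≈ 7.5 V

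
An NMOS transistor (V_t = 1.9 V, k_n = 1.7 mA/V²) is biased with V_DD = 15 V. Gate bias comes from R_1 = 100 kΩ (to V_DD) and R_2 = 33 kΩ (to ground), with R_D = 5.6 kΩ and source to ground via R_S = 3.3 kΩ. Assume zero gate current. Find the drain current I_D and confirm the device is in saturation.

V_G = V_DD·R_2/(R_1+R_2) = 15×33/133 = 3.72 V.
Assume saturation: I_D = (k_n/2)(V_GS − V_t)² with V_GS = V_G − I_D·R_S = 3.72 − 3.3·I_D.
Substituting gives 9.26·I_D² − 11.2·I_D + 2.82 = 0, with roots I_D = 0.356 or 0.856 mA.
The root I_D = 0.856 mA gives V_GS = 0.896 V ≤ V_t, so take I_D = 0.356 mA.
Then V_GS = 2.55 V and V_DS = V_DD − I_D(R_D+R_S) = 15 − 0.356×8.9 = 11.8 V.
Saturation requires V_DS ≥ V_GS − V_t = 0.647 V; 11.8 ≥ 0.647 ✓.

I_D ≈ 0.36 mA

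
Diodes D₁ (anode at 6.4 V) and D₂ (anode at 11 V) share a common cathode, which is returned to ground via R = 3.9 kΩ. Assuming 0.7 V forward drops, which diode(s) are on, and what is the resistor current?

Assume both conduct. Then node N would need to be at both 6.4−0.7 = 5.7 V and 11−0.7 = 10.3 V, which is impossible.
Assume only D₂ conducts: V_N = 11 − 0.7 = 10.3 V, so I_R = 10.3/3.9 = 2.64 mA.
Check D₁: its anode-to-cathode voltage is 6.4 − 10.3 = -3.9 V < 0.7 V, so it is off. The assumption is consistent.

Only D₂ conducts; I_R ≈ 2.6 mA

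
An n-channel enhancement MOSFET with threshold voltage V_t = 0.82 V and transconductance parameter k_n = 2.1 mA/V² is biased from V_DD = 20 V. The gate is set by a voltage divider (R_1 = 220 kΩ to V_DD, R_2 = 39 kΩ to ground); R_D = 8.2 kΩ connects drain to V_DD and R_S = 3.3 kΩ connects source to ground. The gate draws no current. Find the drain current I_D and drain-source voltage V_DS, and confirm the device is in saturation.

I_D ≈ 0.46 mA, V_DS ≈ 15 V

V_G = V_DD·R_2/(R_1+R_2) = 20×39/259 = 3.01 V.
Assume saturation: I_D = (k_n/2)(V_GS − V_t)² with V_GS = V_G − I_D·R_S = 3.01 − 3.3·I_D.
Substituting gives 11.4·I_D² − 16.2·I_D + 5.04 = 0, with roots I_D = 0.463 or 0.953 mA.
The root I_D = 0.953 mA gives V_GS = -0.133 V ≤ V_t, so take I_D = 0.463 mA.
Then V_GS = 1.48 V and V_DS = V_DD − I_D(R_D+R_S) = 20 − 0.463×11.5 = 14.7 V.
Saturation requires V_DS ≥ V_GS − V_t = 0.664 V; 14.7 ≥ 0.664 ✓.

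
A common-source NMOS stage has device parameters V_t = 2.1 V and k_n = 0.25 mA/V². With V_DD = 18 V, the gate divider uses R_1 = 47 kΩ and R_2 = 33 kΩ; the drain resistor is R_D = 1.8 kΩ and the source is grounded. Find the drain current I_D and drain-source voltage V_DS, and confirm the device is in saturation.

V_G = V_DD·R_2/(R_1+R_2) = 18×33/80 = 7.42 V. With the source grounded, V_GS = V_G = 7.42 V.
Assume saturation: I_D = (k_n/2)(V_GS − V_t)² = (0.25/2)×(7.42 − 2.1)² = 0.125×5.32² = 3.54 mA.
V_DS = V_DD − I_D·R_D = 18 − 3.54×1.8 = 11.6 V.
Saturation requires V_DS ≥ V_GS − V_t = 5.32 V; 11.6 ≥ 5.32 ✓.

I_D ≈ 3.5 mA, V_DS ≈ 12 V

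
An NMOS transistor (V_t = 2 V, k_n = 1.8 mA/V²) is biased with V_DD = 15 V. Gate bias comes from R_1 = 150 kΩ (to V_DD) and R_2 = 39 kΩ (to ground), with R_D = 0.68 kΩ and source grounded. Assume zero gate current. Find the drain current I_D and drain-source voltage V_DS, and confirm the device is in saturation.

V_G = V_DD·R_2/(R_1+R_2) = 15×39/189 = 3.1 V. With the source grounded, V_GS = V_G = 3.1 V.
Assume saturation: I_D = (k_n/2)(V_GS − V_t)² = (1.8/2)×(3.1 − 2)² = 0.9×1.1² = 1.08 mA.
V_DS = V_DD − I_D·R_D = 15 − 1.08×0.68 = 14.3 V.
Saturation requires V_DS ≥ V_GS − V_t = 1.1 V; 14.3 ≥ 1.1 ✓.

I_D ≈ 1.1 mA, V_DS ≈ 14 V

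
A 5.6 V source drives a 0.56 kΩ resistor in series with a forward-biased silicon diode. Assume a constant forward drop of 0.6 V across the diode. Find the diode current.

KVL around the loop: 5.6 = V_D + I·R = 0.6 + I × 0.56 kΩ.
So I = (5.6 − 0.6) / 0.56 kΩ = 5 / 0.56 = 8.93 mA.

I ≈ 8.9 mA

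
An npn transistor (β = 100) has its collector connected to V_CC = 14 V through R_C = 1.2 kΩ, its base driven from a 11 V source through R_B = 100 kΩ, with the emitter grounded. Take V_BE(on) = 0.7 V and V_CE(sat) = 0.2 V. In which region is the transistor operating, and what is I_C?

Assume active. Base-emitter loop: I_B = (V_BB − V_BE)/R_B = (11 − 0.7)/100 = 0.103 mA.
I_C = β·I_B = 100×0.103 = 10.3 mA.
V_CE = V_CC − I_C·R_C = 14 − 10.3×1.2 = 1.64 V > V_CE(sat), so the active-region assumption holds.

active; I_C ≈ 10 mA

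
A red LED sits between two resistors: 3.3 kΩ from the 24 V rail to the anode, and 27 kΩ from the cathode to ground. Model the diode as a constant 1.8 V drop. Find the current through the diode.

The two resistors are in series with the diode, so KVL gives 24 = I·3.3 + 1.8 + I·27.
I = (24 − 1.8) / (3.3 + 27) kΩ = 22.2 / 30.3 = 0.733 mA.

I ≈ 0.73 mA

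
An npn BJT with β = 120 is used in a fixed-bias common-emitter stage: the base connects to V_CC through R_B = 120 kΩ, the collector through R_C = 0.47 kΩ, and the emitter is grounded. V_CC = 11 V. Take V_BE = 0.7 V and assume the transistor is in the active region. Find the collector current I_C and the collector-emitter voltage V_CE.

I_C ≈ 10 mA, V_CE ≈ 6.2 V

Base loop: V_CC = I_B·R_B + V_BE, so I_B = (11 − 0.7)/120 kΩ = 0.0858 mA.
In the active region I_C = β·I_B = 120 × 0.0858 = 10.3 mA.
Collector loop: V_CE = V_CC − I_C·R_C = 11 − 10.3×0.47 = 6.16 V.
Since V_CE = 6.16 V > V_CE(sat) ≈ 0.2 V, the transistor is in the active region as assumed.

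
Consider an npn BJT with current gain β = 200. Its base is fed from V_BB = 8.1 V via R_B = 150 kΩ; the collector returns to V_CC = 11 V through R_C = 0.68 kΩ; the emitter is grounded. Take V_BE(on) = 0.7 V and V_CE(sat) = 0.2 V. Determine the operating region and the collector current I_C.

Assume active. Base-emitter loop: I_B = (V_BB − V_BE)/R_B = (8.1 − 0.7)/150 = 0.0493 mA.
I_C = β·I_B = 200×0.0493 = 9.87 mA.
V_CE = V_CC − I_C·R_C = 11 − 9.87×0.68 = 4.29 V > V_CE(sat), so the active-region assumption holds.

active; I_C ≈ 9.9 mA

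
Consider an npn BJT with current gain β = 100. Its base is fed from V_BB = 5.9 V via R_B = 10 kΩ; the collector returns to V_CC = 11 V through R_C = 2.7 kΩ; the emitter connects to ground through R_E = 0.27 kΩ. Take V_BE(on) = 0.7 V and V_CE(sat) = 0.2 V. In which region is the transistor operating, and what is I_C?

saturation; I_C ≈ 3.6 mA

Assume active: I_B = (5.9 − 0.7)/(10 + 101×0.27) = 0.14 mA, I_C = β·I_B = 14 mA.
Then V_CE = 11 − 14×2.7 − 14.1×0.27 = -30.5 V < 0.2 V — the active assumption fails.
Re-solve with V_CE = 0.2 V. KCL at the emitter: V_E/R_E = (V_BB−0.7−V_E)/R_B + (V_CC−0.2−V_E)/R_C, giving V_E = 1.08 V.
I_C = (V_CC − 0.2 − V_E)/R_C = (10.8 − 1.08)/2.7 = 3.6 mA.
Check: I_B = (5.2 − 1.08)/10 = 0.412 mA, and β·I_B = 41.2 mA > I_C, confirming saturation.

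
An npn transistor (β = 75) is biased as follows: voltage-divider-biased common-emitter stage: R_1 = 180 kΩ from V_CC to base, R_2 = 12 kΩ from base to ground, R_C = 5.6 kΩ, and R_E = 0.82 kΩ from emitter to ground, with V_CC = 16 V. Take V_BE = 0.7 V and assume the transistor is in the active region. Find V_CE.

Thevenize the base divider: V_Th = V_CC·R_2/(R_1+R_2) = 16×12/192 = 1 V, R_Th = R_1‖R_2 = 11.2 kΩ.
Base-emitter loop: V_Th = I_B·R_Th + V_BE + (β+1)I_B·R_E, so I_B = (1 − 0.7) / (11.2 + 76×0.82) = 0.00408 mA.
I_C = β·I_B = 75×0.00408 = 0.306 mA, and I_E = (β+1)I_B = 0.31 mA.
V_CE = V_CC − I_C·R_C − I_E·R_E = 16 − 0.306×5.6 − 0.31×0.82 = 14 V.
V_CE = 14 V > 0.2 V confirms active-region operation.

V_CE ≈ 14 V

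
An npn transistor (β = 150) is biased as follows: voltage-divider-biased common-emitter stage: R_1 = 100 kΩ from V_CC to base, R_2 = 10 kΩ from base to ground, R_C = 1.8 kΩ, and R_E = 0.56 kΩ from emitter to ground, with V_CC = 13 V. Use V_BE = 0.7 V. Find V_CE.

Thevenize the base divider: V_Th = V_CC·R_2/(R_1+R_2) = 13×10/110 = 1.18 V, R_Th = R_1‖R_2 = 9.09 kΩ.
Base-emitter loop: V_Th = I_B·R_Th + V_BE + (β+1)I_B·R_E, so I_B = (1.18 − 0.7) / (9.09 + 151×0.56) = 0.00514 mA.
I_C = β·I_B = 150×0.00514 = 0.772 mA, and I_E = (β+1)I_B = 0.777 mA.
V_CE = V_CC − I_C·R_C − I_E·R_E = 13 − 0.772×1.8 − 0.777×0.56 = 11.2 V.
V_CE = 11.2 V > 0.2 V confirms active-region operation.

V_CE ≈ 11 V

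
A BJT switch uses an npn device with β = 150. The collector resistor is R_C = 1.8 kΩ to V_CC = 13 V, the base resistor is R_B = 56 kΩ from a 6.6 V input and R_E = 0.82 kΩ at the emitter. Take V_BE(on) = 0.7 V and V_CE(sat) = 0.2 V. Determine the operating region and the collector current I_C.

saturation; I_C ≈ 4.9 mA

Assume active: I_B = (6.6 − 0.7)/(56 + 151×0.82) = 0.0328 mA, I_C = β·I_B = 4.92 mA.
Then V_CE = 13 − 4.92×1.8 − 4.95×0.82 = 0.0785 V < 0.2 V — the active assumption fails.
Re-solve with V_CE = 0.2 V. KCL at the emitter: V_E/R_E = (V_BB−0.7−V_E)/R_B + (V_CC−0.2−V_E)/R_C, giving V_E = 4.02 V.
I_C = (V_CC − 0.2 − V_E)/R_C = (12.8 − 4.02)/1.8 = 4.88 mA.
Check: I_B = (5.9 − 4.02)/56 = 0.0335 mA, and β·I_B = 5.02 mA > I_C, confirming saturation.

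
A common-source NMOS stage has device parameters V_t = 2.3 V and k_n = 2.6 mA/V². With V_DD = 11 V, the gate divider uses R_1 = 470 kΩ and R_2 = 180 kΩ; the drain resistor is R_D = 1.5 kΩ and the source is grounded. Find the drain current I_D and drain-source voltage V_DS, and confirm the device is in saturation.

V_G = V_DD·R_2/(R_1+R_2) = 11×180/650 = 3.05 V. With the source grounded, V_GS = V_G = 3.05 V.
Assume saturation: I_D = (k_n/2)(V_GS − V_t)² = (2.6/2)×(3.05 − 2.3)² = 1.3×0.746² = 0.724 mA.
V_DS = V_DD − I_D·R_D = 11 − 0.724×1.5 = 9.91 V.
Saturation requires V_DS ≥ V_GS − V_t = 0.746 V; 9.91 ≥ 0.746 ✓.

I_D ≈ 0.72 mA, V_DS ≈ 9.9 V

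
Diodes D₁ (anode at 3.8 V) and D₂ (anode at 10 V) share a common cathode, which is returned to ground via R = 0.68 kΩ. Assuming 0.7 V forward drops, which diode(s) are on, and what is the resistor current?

Assume both conduct. Then node N would need to be at both 3.8−0.7 = 3.1 V and 10−0.7 = 9.3 V, which is impossible.
Assume only D₂ conducts: V_N = 10 − 0.7 = 9.3 V, so I_R = 9.3/0.68 = 13.7 mA.
Check D₁: its anode-to-cathode voltage is 3.8 − 9.3 = -5.5 V < 0.7 V, so it is off. The assumption is consistent.

Only D₂ conducts; I_R ≈ 14 mA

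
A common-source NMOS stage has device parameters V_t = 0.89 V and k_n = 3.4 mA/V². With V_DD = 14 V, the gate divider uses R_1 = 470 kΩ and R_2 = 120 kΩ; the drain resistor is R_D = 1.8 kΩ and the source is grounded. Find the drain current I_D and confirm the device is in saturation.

V_G = V_DD·R_2/(R_1+R_2) = 14×120/590 = 2.85 V. With the source grounded, V_GS = V_G = 2.85 V.
Assume saturation: I_D = (k_n/2)(V_GS − V_t)² = (3.4/2)×(2.85 − 0.89)² = 1.7×1.96² = 6.51 mA.
V_DS = V_DD − I_D·R_D = 14 − 6.51×1.8 = 2.28 V.
Saturation requires V_DS ≥ V_GS − V_t = 1.96 V; 2.28 ≥ 1.96 ✓.

I_D ≈ 6.5 mA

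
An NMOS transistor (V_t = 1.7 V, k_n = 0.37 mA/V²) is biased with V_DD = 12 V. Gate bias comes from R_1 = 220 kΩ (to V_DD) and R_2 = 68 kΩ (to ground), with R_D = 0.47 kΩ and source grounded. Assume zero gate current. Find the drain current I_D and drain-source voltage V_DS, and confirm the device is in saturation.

I_D ≈ 0.24 mA, V_DS ≈ 12 V

V_G = V_DD·R_2/(R_1+R_2) = 12×68/288 = 2.83 V. With the source grounded, V_GS = V_G = 2.83 V.
Assume saturation: I_D = (k_n/2)(V_GS − V_t)² = (0.37/2)×(2.83 − 1.7)² = 0.185×1.13² = 0.238 mA.
V_DS = V_DD − I_D·R_D = 12 − 0.238×0.47 = 11.9 V.
Saturation requires V_DS ≥ V_GS − V_t = 1.13 V; 11.9 ≥ 1.13 ✓.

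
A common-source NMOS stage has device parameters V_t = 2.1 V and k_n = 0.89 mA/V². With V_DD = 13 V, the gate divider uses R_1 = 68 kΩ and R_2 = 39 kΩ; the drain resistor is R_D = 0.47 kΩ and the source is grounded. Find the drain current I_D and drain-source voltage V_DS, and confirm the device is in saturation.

V_G = V_DD·R_2/(R_1+R_2) = 13×39/107 = 4.74 V. With the source grounded, V_GS = V_G = 4.74 V.
Assume saturation: I_D = (k_n/2)(V_GS − V_t)² = (0.89/2)×(4.74 − 2.1)² = 0.445×2.64² = 3.1 mA.
V_DS = V_DD − I_D·R_D = 13 − 3.1×0.47 = 11.5 V.
Saturation requires V_DS ≥ V_GS − V_t = 2.64 V; 11.5 ≥ 2.64 ✓.

I_D ≈ 3.1 mA, V_DS ≈ 12 V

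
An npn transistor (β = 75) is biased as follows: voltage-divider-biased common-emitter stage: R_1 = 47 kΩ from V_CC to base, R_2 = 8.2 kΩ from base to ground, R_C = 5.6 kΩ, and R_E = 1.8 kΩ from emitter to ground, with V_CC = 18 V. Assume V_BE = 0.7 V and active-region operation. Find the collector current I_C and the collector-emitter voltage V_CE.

Thevenize the base divider: V_Th = V_CC·R_2/(R_1+R_2) = 18×8.2/55.2 = 2.67 V, R_Th = R_1‖R_2 = 6.98 kΩ.
Base-emitter loop: V_Th = I_B·R_Th + V_BE + (β+1)I_B·R_E, so I_B = (2.67 − 0.7) / (6.98 + 76×1.8) = 0.0137 mA.
I_C = β·I_B = 75×0.0137 = 1.03 mA, and I_E = (β+1)I_B = 1.04 mA.
V_CE = V_CC − I_C·R_C − I_E·R_E = 18 − 1.03×5.6 − 1.04×1.8 = 10.4 V.
V_CE = 10.4 V > 0.2 V confirms active-region operation.

I_C ≈ 1 mA, V_CE ≈ 10 V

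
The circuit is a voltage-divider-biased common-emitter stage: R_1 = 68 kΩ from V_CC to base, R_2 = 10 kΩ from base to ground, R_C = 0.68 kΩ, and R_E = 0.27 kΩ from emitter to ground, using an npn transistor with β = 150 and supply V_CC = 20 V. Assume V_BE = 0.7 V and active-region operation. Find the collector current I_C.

Thevenize the base divider: V_Th = V_CC·R_2/(R_1+R_2) = 20×10/78 = 2.56 V, R_Th = R_1‖R_2 = 8.72 kΩ.
Base-emitter loop: V_Th = I_B·R_Th + V_BE + (β+1)I_B·R_E, so I_B = (2.56 − 0.7) / (8.72 + 151×0.27) = 0.0377 mA.
I_C = β·I_B = 150×0.0377 = 5.65 mA, and I_E = (β+1)I_B = 5.69 mA.
V_CE = V_CC − I_C·R_C − I_E·R_E = 20 − 5.65×0.68 − 5.69×0.27 = 14.6 V.
V_CE = 14.6 V > 0.2 V confirms active-region operation.

I_C ≈ 5.7 mA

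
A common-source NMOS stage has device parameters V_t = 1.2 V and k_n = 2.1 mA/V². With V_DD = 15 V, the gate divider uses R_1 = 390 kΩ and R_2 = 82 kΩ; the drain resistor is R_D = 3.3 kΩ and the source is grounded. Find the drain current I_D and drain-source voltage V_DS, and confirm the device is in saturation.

V_G = V_DD·R_2/(R_1+R_2) = 15×82/472 = 2.61 V. With the source grounded, V_GS = V_G = 2.61 V.
Assume saturation: I_D = (k_n/2)(V_GS − V_t)² = (2.1/2)×(2.61 − 1.2)² = 1.05×1.41² = 2.08 mA.
V_DS = V_DD − I_D·R_D = 15 − 2.08×3.3 = 8.15 V.
Saturation requires V_DS ≥ V_GS − V_t = 1.41 V; 8.15 ≥ 1.41 ✓.

I_D ≈ 2.1 mA, V_DS ≈ 8.2 V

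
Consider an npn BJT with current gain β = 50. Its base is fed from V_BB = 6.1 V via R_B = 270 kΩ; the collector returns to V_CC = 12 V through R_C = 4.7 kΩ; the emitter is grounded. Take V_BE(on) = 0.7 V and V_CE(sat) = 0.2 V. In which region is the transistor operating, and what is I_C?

Assume active. Base-emitter loop: I_B = (V_BB − V_BE)/R_B = (6.1 − 0.7)/270 = 0.02 mA.
I_C = β·I_B = 50×0.02 = 1 mA.
V_CE = V_CC − I_C·R_C = 12 − 1×4.7 = 7.3 V > V_CE(sat), so the active-region assumption holds.

active; I_C ≈ 1 mA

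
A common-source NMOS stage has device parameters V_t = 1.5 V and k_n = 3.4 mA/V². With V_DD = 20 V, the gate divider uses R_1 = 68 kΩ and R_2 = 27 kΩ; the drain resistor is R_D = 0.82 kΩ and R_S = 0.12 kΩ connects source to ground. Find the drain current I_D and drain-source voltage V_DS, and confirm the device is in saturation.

I_D ≈ 12 mA, V_DS ≈ 8.4 V

V_G = V_DD·R_2/(R_1+R_2) = 20×27/95 = 5.68 V.
Assume saturation: I_D = (k_n/2)(V_GS − V_t)² with V_GS = V_G − I_D·R_S = 5.68 − 0.12·I_D.
Substituting gives 0.0245·I_D² − 2.71·I_D + 29.8 = 0, with roots I_D = 12.4 or 98.2 mA.
The root I_D = 98.2 mA gives V_GS = -6.1 V ≤ V_t, so take I_D = 12.4 mA.
Then V_GS = 4.2 V and V_DS = V_DD − I_D(R_D+R_S) = 20 − 12.4×0.94 = 8.36 V.
Saturation requires V_DS ≥ V_GS − V_t = 2.7 V; 8.36 ≥ 2.7 ✓.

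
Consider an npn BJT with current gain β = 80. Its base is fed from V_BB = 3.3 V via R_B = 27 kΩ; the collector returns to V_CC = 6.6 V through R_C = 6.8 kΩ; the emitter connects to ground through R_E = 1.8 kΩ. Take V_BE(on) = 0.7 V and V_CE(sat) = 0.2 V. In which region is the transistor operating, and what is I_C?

saturation; I_C ≈ 0.73 mA

Assume active: I_B = (3.3 − 0.7)/(27 + 81×1.8) = 0.015 mA, I_C = β·I_B = 1.2 mA.
Then V_CE = 6.6 − 1.2×6.8 − 1.22×1.8 = -3.78 V < 0.2 V — the active assumption fails.
Re-solve with V_CE = 0.2 V. KCL at the emitter: V_E/R_E = (V_BB−0.7−V_E)/R_B + (V_CC−0.2−V_E)/R_C, giving V_E = 1.4 V.
I_C = (V_CC − 0.2 − V_E)/R_C = (6.4 − 1.4)/6.8 = 0.735 mA.
Check: I_B = (2.6 − 1.4)/27 = 0.0443 mA, and β·I_B = 3.55 mA > I_C, confirming saturation.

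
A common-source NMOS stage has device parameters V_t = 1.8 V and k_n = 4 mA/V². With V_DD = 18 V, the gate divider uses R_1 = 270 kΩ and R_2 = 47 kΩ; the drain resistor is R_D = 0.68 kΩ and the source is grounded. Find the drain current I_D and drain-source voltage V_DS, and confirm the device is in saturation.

I_D ≈ 1.5 mA, V_DS ≈ 17 V

V_G = V_DD·R_2/(R_1+R_2) = 18×47/317 = 2.67 V. With the source grounded, V_GS = V_G = 2.67 V.
Assume saturation: I_D = (k_n/2)(V_GS − V_t)² = (4/2)×(2.67 − 1.8)² = 2×0.869² = 1.51 mA.
V_DS = V_DD − I_D·R_D = 18 − 1.51×0.68 = 17 V.
Saturation requires V_DS ≥ V_GS − V_t = 0.869 V; 17 ≥ 0.869 ✓.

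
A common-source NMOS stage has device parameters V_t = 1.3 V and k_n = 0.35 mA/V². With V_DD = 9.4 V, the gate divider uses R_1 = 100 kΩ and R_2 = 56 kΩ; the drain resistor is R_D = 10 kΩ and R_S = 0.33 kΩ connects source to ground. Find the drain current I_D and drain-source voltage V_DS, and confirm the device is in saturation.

V_G = V_DD·R_2/(R_1+R_2) = 9.4×56/156 = 3.37 V.
Assume saturation: I_D = (k_n/2)(V_GS − V_t)² with V_GS = V_G − I_D·R_S = 3.37 − 0.33·I_D.
Substituting gives 0.0191·I_D² − 1.24·I_D + 0.753 = 0, with roots I_D = 0.613 or 64.4 mA.
The root I_D = 64.4 mA gives V_GS = -17.9 V ≤ V_t, so take I_D = 0.613 mA.
Then V_GS = 3.17 V and V_DS = V_DD − I_D(R_D+R_S) = 9.4 − 0.613×10.3 = 3.07 V.
Saturation requires V_DS ≥ V_GS − V_t = 1.87 V; 3.07 ≥ 1.87 ✓.

I_D ≈ 0.61 mA, V_DS ≈ 3.1 V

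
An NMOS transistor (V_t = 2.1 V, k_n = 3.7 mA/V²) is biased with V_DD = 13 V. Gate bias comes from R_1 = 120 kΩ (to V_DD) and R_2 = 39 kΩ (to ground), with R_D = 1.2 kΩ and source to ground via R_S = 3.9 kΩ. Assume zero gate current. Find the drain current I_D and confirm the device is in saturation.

I_D ≈ 0.2 mA

V_G = V_DD·R_2/(R_1+R_2) = 13×39/159 = 3.19 V.
Assume saturation: I_D = (k_n/2)(V_GS − V_t)² with V_GS = V_G − I_D·R_S = 3.19 − 3.9·I_D.
Substituting gives 28.1·I_D² − 16.7·I_D + 2.19 = 0, with roots I_D = 0.196 or 0.398 mA.
The root I_D = 0.398 mA gives V_GS = 1.64 V ≤ V_t, so take I_D = 0.196 mA.
Then V_GS = 2.43 V and V_DS = V_DD − I_D(R_D+R_S) = 13 − 0.196×5.1 = 12 V.
Saturation requires V_DS ≥ V_GS − V_t = 0.325 V; 12 ≥ 0.325 ✓.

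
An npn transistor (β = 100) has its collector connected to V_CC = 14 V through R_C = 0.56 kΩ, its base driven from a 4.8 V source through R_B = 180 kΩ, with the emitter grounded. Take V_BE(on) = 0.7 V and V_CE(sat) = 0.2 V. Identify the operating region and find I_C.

active; I_C ≈ 2.3 mA

Assume active. Base-emitter loop: I_B = (V_BB − V_BE)/R_B = (4.8 − 0.7)/180 = 0.0228 mA.
I_C = β·I_B = 100×0.0228 = 2.28 mA.
V_CE = V_CC − I_C·R_C = 14 − 2.28×0.56 = 12.7 V > V_CE(sat), so the active-region assumption holds.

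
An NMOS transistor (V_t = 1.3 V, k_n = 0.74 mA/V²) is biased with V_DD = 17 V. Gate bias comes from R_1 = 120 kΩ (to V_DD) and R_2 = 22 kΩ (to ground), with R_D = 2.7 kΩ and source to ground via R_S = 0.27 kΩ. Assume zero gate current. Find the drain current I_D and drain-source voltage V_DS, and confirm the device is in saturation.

V_G = V_DD·R_2/(R_1+R_2) = 17×22/142 = 2.63 V.
Assume saturation: I_D = (k_n/2)(V_GS − V_t)² with V_GS = V_G − I_D·R_S = 2.63 − 0.27·I_D.
Substituting gives 0.027·I_D² − 1.27·I_D + 0.658 = 0, with roots I_D = 0.526 or 46.4 mA.
The root I_D = 46.4 mA gives V_GS = -9.9 V ≤ V_t, so take I_D = 0.526 mA.
Then V_GS = 2.49 V and V_DS = V_DD − I_D(R_D+R_S) = 17 − 0.526×2.97 = 15.4 V.
Saturation requires V_DS ≥ V_GS − V_t = 1.19 V; 15.4 ≥ 1.19 ✓.

I_D ≈ 0.53 mA, V_DS ≈ 15 V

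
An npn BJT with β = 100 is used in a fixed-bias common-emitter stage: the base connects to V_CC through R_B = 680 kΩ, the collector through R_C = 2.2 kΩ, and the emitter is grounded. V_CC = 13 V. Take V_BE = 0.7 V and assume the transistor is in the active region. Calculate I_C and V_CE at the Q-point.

I_C ≈ 1.8 mA, V_CE ≈ 9 V

Base loop: V_CC = I_B·R_B + V_BE, so I_B = (13 − 0.7)/680 kΩ = 0.0181 mA.
In the active region I_C = β·I_B = 100 × 0.0181 = 1.81 mA.
Collector loop: V_CE = V_CC − I_C·R_C = 13 − 1.81×2.2 = 9.02 V.
Since V_CE = 9.02 V > V_CE(sat) ≈ 0.2 V, the transistor is in the active region as assumed.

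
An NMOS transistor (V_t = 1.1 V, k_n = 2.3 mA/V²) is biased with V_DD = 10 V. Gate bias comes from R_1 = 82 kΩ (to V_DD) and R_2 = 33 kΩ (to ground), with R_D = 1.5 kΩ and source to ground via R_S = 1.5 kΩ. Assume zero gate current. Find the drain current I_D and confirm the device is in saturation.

V_G = V_DD·R_2/(R_1+R_2) = 10×33/115 = 2.87 V.
Assume saturation: I_D = (k_n/2)(V_GS − V_t)² with V_GS = V_G − I_D·R_S = 2.87 − 1.5·I_D.
Substituting gives 2.59·I_D² − 7.1·I_D + 3.6 = 0, with roots I_D = 0.671 or 2.08 mA.
The root I_D = 2.08 mA gives V_GS = -0.243 V ≤ V_t, so take I_D = 0.671 mA.
Then V_GS = 1.86 V and V_DS = V_DD − I_D(R_D+R_S) = 10 − 0.671×3 = 7.99 V.
Saturation requires V_DS ≥ V_GS − V_t = 0.764 V; 7.99 ≥ 0.764 ✓.

I_D ≈ 0.67 mA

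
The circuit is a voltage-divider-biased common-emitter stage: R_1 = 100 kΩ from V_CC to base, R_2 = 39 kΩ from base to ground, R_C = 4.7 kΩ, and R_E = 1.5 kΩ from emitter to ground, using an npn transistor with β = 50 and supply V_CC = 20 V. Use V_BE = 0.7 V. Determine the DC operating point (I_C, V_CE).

Thevenize the base divider: V_Th = V_CC·R_2/(R_1+R_2) = 20×39/139 = 5.61 V, R_Th = R_1‖R_2 = 28.1 kΩ.
Base-emitter loop: V_Th = I_B·R_Th + V_BE + (β+1)I_B·R_E, so I_B = (5.61 − 0.7) / (28.1 + 51×1.5) = 0.047 mA.
I_C = β·I_B = 50×0.047 = 2.35 mA, and I_E = (β+1)I_B = 2.4 mA.
V_CE = V_CC − I_C·R_C − I_E·R_E = 20 − 2.35×4.7 − 2.4×1.5 = 5.37 V.
V_CE = 5.37 V > 0.2 V confirms active-region operation.

I_C ≈ 2.3 mA, V_CE ≈ 5.4 V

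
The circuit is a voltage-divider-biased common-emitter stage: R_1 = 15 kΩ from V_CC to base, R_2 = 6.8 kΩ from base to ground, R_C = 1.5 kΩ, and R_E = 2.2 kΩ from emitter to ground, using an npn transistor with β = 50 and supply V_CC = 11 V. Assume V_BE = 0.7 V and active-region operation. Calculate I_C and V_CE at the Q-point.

Thevenize the base divider: V_Th = V_CC·R_2/(R_1+R_2) = 11×6.8/21.8 = 3.43 V, R_Th = R_1‖R_2 = 4.68 kΩ.
Base-emitter loop: V_Th = I_B·R_Th + V_BE + (β+1)I_B·R_E, so I_B = (3.43 − 0.7) / (4.68 + 51×2.2) = 0.0234 mA.
I_C = β·I_B = 50×0.0234 = 1.17 mA, and I_E = (β+1)I_B = 1.19 mA.
V_CE = V_CC − I_C·R_C − I_E·R_E = 11 − 1.17×1.5 − 1.19×2.2 = 6.63 V.
V_CE = 6.63 V > 0.2 V confirms active-region operation.

I_C ≈ 1.2 mA, V_CE ≈ 6.6 V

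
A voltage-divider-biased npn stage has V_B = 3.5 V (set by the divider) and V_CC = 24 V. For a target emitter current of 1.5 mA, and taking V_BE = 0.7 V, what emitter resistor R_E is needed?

V_E = V_B − V_BE = 3.5 − 0.7 = 2.8 V.
R_E = V_E / I_E = 2.8 / 1.5 = 1.87 kΩ.

R_E ≈ 1.9 kΩ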